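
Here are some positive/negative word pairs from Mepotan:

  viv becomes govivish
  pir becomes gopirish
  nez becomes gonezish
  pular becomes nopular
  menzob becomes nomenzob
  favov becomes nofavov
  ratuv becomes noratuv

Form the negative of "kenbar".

"kenbar" has 2 vowels. The stems with 2 vowels (pular → nopular, menzob → nomenzob, favov → nofavov) add the prefix no-.
The other pattern: stems with 1 vowel add go- … -ish around the stem.
So kenbar → nokenbar.

nokenbar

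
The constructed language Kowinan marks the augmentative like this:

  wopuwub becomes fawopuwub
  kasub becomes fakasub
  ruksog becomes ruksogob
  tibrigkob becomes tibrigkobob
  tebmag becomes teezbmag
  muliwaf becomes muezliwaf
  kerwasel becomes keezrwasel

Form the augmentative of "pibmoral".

"pibmoral" has last vowel 'a'. The stems whose last vowel is 'a' (tebmag → teezbmag, muliwaf → muezliwaf) insert -ez- after the first vowel.
The other patterns: stems whose last vowel is 'u' add the prefix fa-; stems whose last vowel is 'o' add -ob.
So pibmoral → piezbmoral.

piezbmoral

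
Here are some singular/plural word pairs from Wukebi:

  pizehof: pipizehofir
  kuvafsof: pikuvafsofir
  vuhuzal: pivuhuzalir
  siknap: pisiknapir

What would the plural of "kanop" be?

pikanopir

Every pair shown (pizehof → pipizehofir, kuvafsof → pikuvafsofir, vuhuzal → pivuhuzalir, …) follows the same rule: add pi- … -ir around the stem.
So kanop → pikanopir.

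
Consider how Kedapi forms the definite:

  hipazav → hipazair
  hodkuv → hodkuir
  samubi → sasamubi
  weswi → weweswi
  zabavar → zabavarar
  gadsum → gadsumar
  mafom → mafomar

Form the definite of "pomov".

hipazav and zabavar both have last vowel 'a' yet inflect differently (hipazair, zabavarar), so the last vowel is not what conditions the rule; the final letter is.
"pomov" ends in -v. The stems ending in -v (hipazav → hipazair, hodkuv → hodkuir) drop the final letter and add -ir.
So pomov → pomoir.

pomoir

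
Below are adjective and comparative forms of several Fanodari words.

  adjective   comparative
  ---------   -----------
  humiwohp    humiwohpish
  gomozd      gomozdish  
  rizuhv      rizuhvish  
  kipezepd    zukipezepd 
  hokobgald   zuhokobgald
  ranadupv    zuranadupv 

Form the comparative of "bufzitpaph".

zubufzitpaph

kipezepd and gomozd both end in -d yet inflect differently (zukipezepd, gomozdish), so the final letter is not what conditions the rule; the second-to-last letter is.
"bufzitpaph" has second-to-last letter 'p'. The stems whose second-to-last letter is 'p' (kipezepd → zukipezepd, ranadupv → zuranadupv) add the prefix zu-.
So bufzitpaph → zubufzitpaph.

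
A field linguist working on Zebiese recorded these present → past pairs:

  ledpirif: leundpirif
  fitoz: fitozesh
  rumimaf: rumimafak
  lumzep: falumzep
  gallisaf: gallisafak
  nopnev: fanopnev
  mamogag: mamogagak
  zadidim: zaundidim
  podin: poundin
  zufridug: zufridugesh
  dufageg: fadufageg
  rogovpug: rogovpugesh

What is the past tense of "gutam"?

ledpirif and gallisaf both end in -f yet inflect differently (leundpirif, gallisafak), so the final letter is not what conditions the rule; the last vowel is.
"gutam" has last vowel 'a'. The stems whose last vowel is 'a' (gallisaf → gallisafak, mamogag → mamogagak, rumimaf → rumimafak) add -ak.
So gutam → gutamak.

gutamak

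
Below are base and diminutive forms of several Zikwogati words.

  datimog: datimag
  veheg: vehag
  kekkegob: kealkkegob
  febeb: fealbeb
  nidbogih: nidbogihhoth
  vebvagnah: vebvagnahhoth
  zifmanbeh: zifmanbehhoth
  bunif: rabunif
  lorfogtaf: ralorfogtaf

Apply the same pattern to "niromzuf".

datimog and kekkegob both have last vowel 'o' yet inflect differently (datimag, kealkkegob), so the last vowel is not what conditions the rule; the final letter is.
"niromzuf" ends in -f. The stems ending in -f (bunif → rabunif, lorfogtaf → ralorfogtaf) add the prefix ra-.
So niromzuf → raniromzuf.

raniromzuf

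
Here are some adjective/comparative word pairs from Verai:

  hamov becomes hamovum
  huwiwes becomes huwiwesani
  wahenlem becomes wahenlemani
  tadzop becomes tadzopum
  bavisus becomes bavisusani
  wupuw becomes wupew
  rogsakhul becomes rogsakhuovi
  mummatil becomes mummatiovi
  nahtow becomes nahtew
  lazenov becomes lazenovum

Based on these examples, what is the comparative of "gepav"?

rogsakhul and wupuw both have last vowel 'u' yet inflect differently (rogsakhuovi, wupew), so the last vowel is not what conditions the rule; the final letter is.
"gepav" ends in -v. The stems ending in -v (hamov → hamovum, lazenov → lazenovum) add -um.
The other patterns: stems ending in -l drop the final letter and add -ovi; stems ending in -w change the last vowel to 'e'; stems ending in -m or -s add -ani.
So gepav → gepavum.

gepavum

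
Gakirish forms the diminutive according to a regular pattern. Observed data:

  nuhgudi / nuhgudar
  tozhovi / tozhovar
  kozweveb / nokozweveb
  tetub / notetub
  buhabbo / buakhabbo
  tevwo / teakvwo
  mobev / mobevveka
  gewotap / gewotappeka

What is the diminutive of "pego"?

kozweveb and mobev both have last vowel 'e' yet inflect differently (nokozweveb, mobevveka), so the last vowel is not what conditions the rule; the final letter is.
"pego" ends in -o. The stems ending in -o (buhabbo → buakhabbo, tevwo → teakvwo) insert -ak- after the first vowel.
So pego → peakgo.

peakgo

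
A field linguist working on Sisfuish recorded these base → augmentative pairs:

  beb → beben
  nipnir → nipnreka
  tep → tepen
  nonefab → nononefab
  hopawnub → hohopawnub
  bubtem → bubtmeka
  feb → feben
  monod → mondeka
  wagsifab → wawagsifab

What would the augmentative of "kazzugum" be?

feb and nonefab both end in -b yet inflect differently (feben, nononefab), so the final letter is not what conditions the rule; the number of vowels is.
"kazzugum" has 3 vowels. The stems with 3 vowels (nonefab → nononefab, hopawnub → hohopawnub, wagsifab → wawagsifab) repeat the first consonant+vowel as a prefix.
So kazzugum → kakazzugum.

kakazzugum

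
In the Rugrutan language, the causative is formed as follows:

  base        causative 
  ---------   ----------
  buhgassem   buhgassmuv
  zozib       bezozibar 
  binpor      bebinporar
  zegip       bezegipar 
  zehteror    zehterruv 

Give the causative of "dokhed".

zehteror and binpor both end in -r yet inflect differently (zehterruv, bebinporar), so the final letter is not what conditions the rule; the number of vowels is.
"dokhed" has 2 vowels. The stems with 2 vowels (binpor → bebinporar, zegip → bezegipar, zozib → bezozibar) add be- … -ar around the stem.
So dokhed → bedokhedar.

bedokhedar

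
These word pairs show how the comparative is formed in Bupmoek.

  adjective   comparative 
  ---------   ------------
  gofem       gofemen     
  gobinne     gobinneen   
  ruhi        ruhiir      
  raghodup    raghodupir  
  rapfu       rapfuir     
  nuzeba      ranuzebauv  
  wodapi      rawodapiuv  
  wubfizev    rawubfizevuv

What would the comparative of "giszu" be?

ruhi and wodapi both end in -i yet inflect differently (ruhiir, rawodapiuv), so the final letter is not what conditions the rule; the first letter is.
"giszu" begins with g-. The stems beginning with g- (gofem → gofemen, gobinne → gobinneen) add -en.
So giszu → giszuen.

giszuen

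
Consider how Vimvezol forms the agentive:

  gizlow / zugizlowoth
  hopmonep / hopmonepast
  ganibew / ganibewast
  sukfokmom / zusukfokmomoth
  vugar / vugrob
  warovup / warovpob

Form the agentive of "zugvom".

gizlow and ganibew both end in -w yet inflect differently (zugizlowoth, ganibewast), so the final letter is not what conditions the rule; the last vowel is.
"zugvom" has last vowel 'o'. The stems whose last vowel is 'o' (sukfokmom → zusukfokmomoth, gizlow → zugizlowoth) add zu- … -oth around the stem.
The other patterns: stems whose last vowel is 'e' add -ast; stems whose last vowel is 'a' or 'u' delete the last vowel and add -ob.
So zugvom → zuzugvomoth.

zuzugvomoth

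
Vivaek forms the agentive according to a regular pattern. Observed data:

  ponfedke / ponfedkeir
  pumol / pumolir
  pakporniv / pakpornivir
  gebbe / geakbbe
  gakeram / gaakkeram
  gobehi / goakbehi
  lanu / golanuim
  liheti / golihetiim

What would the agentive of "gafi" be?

ponfedke and gebbe both end in -e yet inflect differently (ponfedkeir, geakbbe), so the final letter is not what conditions the rule; the first letter is.
"gafi" begins with g-. The stems beginning with g- (gebbe → geakbbe, gakeram → gaakkeram, gobehi → goakbehi) insert -ak- after the first vowel.
The other patterns: stems beginning with p- add -ir; stems beginning with l- add go- … -im around the stem.
So gafi → gaakfi.

gaakfi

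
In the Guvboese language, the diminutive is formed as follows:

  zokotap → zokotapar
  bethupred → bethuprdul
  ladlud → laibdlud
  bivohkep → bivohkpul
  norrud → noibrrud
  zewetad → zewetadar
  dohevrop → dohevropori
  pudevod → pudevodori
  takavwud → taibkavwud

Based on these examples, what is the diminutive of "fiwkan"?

fiwkanar

"fiwkan" has last vowel 'a'. The stems whose last vowel is 'a' (zokotap → zokotapar, zewetad → zewetadar) add -ar.
The other patterns: stems whose last vowel is 'u' insert -ib- after the first vowel; stems whose last vowel is 'o' add -ori; stems whose last vowel is 'e' delete the last vowel and add -ul.
So fiwkan → fiwkanar.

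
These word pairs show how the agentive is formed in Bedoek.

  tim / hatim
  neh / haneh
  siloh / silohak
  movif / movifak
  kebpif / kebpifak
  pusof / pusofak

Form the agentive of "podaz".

podazak

neh and siloh both end in -h yet inflect differently (haneh, silohak), so the final letter is not what conditions the rule; the number of vowels is.
"podaz" has 2 vowels. The stems with 2 vowels (siloh → silohak, movif → movifak, kebpif → kebpifak) add -ak.
The other pattern: stems with 1 vowel add the prefix ha-.
So podaz → podazak.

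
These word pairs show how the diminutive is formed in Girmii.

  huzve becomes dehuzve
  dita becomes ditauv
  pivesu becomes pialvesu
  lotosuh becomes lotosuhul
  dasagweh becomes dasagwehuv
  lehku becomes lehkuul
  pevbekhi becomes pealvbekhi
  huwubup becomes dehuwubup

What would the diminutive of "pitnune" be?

pialtnune

dasagweh and lotosuh both end in -h yet inflect differently (dasagwehuv, lotosuhul), so the final letter is not what conditions the rule; the first letter is.
"pitnune" begins with p-. The stems beginning with p- (pivesu → pialvesu, pevbekhi → pealvbekhi) insert -al- after the first vowel.
The other patterns: stems beginning with d- add -uv; stems beginning with h- add the prefix de-; stems beginning with l- add -ul.
So pitnune → pialtnune.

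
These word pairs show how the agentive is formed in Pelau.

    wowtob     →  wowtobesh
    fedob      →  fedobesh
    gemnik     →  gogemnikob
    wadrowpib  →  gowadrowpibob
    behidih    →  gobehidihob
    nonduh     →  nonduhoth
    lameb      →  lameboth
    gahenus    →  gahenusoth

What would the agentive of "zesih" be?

gozesihob

"zesih" has last vowel 'i'. The stems whose last vowel is 'i' (gemnik → gogemnikob, wadrowpib → gowadrowpibob, behidih → gobehidihob) add go- … -ob around the stem.
The other patterns: stems whose last vowel is 'o' add -esh; stems whose last vowel is 'e' or 'u' add -oth.
So zesih → gozesihob.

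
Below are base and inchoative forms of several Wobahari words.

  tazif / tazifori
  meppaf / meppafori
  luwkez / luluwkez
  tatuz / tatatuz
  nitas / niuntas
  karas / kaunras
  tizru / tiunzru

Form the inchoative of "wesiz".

meppaf and nitas both have last vowel 'a' yet inflect differently (meppafori, niuntas), so the last vowel is not what conditions the rule; the final letter is.
"wesiz" ends in -z. The stems ending in -z (luwkez → luluwkez, tatuz → tatatuz) repeat the first consonant+vowel as a prefix.
So wesiz → wewesiz.

wewesiz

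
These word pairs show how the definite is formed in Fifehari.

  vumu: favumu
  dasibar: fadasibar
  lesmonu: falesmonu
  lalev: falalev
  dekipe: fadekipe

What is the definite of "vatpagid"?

Every pair shown (vumu → favumu, dasibar → fadasibar, lesmonu → falesmonu, …) follows the same rule: add the prefix fa-.
So vatpagid → favatpagid.

favatpagid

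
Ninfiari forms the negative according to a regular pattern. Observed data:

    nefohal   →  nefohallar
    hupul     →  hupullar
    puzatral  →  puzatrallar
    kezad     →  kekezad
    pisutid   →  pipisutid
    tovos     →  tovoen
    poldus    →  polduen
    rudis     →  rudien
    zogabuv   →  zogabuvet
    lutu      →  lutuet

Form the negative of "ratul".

ratullar

"ratul" ends in -l. The stems ending in -l (nefohal → nefohallar, hupul → hupullar, puzatral → puzatrallar) double the final consonant and add -ar.
The other patterns: stems ending in -d repeat the first consonant+vowel as a prefix; stems ending in -s drop the final letter and add -en; stems ending in -u or -v add -et.
So ratul → ratullar.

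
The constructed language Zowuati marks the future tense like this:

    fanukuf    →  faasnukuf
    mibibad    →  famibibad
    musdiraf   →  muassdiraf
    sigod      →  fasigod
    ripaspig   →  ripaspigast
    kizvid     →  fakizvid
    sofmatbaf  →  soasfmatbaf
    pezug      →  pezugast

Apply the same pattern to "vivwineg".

mibibad and sofmatbaf both have last vowel 'a' yet inflect differently (famibibad, soasfmatbaf), so the last vowel is not what conditions the rule; the final letter is.
"vivwineg" ends in -g. The stems ending in -g (ripaspig → ripaspigast, pezug → pezugast) add -ast.
The other patterns: stems ending in -d add the prefix fa-; stems ending in -f insert -as- after the first vowel.
So vivwineg → vivwinegast.

vivwinegast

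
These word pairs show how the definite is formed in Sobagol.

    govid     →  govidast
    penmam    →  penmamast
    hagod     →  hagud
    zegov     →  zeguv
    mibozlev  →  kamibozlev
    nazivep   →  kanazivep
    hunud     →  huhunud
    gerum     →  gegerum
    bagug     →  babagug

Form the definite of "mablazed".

"mablazed" has last vowel 'e'. The stems whose last vowel is 'e' (mibozlev → kamibozlev, nazivep → kanazivep) add the prefix ka-.
So mablazed → kamablazed.

kamablazed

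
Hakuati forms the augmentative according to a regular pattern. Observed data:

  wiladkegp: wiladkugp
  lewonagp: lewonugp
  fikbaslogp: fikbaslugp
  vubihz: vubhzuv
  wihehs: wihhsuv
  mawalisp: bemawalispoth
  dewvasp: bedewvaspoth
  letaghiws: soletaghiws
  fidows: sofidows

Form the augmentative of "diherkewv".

wiladkegp and mawalisp both end in -p yet inflect differently (wiladkugp, bemawalispoth), so the final letter is not what conditions the rule; the second-to-last letter is.
"diherkewv" has second-to-last letter 'w'. The stems whose second-to-last letter is 'w' (letaghiws → soletaghiws, fidows → sofidows) add the prefix so-.
The other patterns: stems whose second-to-last letter is 'g' change the last vowel to 'u'; stems whose second-to-last letter is 'h' delete the last vowel and add -uv; stems whose second-to-last letter is 's' add be- … -oth around the stem.
So diherkewv → sodiherkewv.

sodiherkewv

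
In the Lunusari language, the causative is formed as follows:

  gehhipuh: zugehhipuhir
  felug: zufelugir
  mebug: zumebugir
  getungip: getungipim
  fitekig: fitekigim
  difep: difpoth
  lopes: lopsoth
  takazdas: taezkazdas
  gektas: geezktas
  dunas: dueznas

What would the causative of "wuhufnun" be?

zuwuhufnunir

felug and fitekig both end in -g yet inflect differently (zufelugir, fitekigim), so the final letter is not what conditions the rule; the last vowel is.
"wuhufnun" has last vowel 'u'. The stems whose last vowel is 'u' (gehhipuh → zugehhipuhir, felug → zufelugir, mebug → zumebugir) add zu- … -ir around the stem.
The other patterns: stems whose last vowel is 'i' add -im; stems whose last vowel is 'e' delete the last vowel and add -oth; stems whose last vowel is 'a' insert -ez- after the first vowel.
So wuhufnun → zuwuhufnunir.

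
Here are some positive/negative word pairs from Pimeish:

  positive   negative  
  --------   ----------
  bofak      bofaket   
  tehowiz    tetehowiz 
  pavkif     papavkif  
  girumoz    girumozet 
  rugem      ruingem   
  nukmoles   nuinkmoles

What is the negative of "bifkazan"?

bifkazanet

"bifkazan" has last vowel 'a'. The one such stem in the data (bofak → bofaket) adds -et, so the same rule applies.
The other patterns: stems whose last vowel is 'i' repeat the first consonant+vowel as a prefix; stems whose last vowel is 'e' insert -in- after the first vowel.
So bifkazan → bifkazanet.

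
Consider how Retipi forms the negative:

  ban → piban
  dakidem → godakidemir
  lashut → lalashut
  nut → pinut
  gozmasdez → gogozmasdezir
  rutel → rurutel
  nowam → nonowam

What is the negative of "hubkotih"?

gohubkotihir

nut and lashut both end in -t yet inflect differently (pinut, lalashut), so the final letter is not what conditions the rule; the number of vowels is.
"hubkotih" has 3 vowels. The stems with 3 vowels (dakidem → godakidemir, gozmasdez → gogozmasdezir) add go- … -ir around the stem.
The other patterns: stems with 1 vowel add the prefix pi-; stems with 2 vowels repeat the first consonant+vowel as a prefix.
So hubkotih → gohubkotihir.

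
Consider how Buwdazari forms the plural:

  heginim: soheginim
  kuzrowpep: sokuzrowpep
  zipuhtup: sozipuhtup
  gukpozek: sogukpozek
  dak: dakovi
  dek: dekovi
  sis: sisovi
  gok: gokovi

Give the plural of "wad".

gukpozek and dak both end in -k yet inflect differently (sogukpozek, dakovi), so the final letter is not what conditions the rule; the number of vowels is.
"wad" has 1 vowel. The stems with 1 vowel (dak → dakovi, dek → dekovi, sis → sisovi) add -ovi.
So wad → wadovi.

wadovi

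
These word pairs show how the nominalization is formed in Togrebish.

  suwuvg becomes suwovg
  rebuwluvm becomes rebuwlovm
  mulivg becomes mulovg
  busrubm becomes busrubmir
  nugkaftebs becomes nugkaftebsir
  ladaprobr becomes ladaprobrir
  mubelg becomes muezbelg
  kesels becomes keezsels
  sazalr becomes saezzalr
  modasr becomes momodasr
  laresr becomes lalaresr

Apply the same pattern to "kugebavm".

rebuwluvm and busrubm both end in -m yet inflect differently (rebuwlovm, busrubmir), so the final letter is not what conditions the rule; the second-to-last letter is.
"kugebavm" has second-to-last letter 'v'. The stems whose second-to-last letter is 'v' (suwuvg → suwovg, rebuwluvm → rebuwlovm, mulivg → mulovg) change the last vowel to 'o'.
So kugebavm → kugebovm.

kugebovm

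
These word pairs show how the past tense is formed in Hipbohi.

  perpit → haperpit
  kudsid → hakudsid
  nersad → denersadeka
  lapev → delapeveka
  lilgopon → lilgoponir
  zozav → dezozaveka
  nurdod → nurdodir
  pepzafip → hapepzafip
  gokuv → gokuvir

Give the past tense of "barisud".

barisudir

nersad and kudsid both end in -d yet inflect differently (denersadeka, hakudsid), so the final letter is not what conditions the rule; the last vowel is.
"barisud" has last vowel 'u'. The one such stem in the data (gokuv → gokuvir) adds -ir, so the same rule applies.
So barisud → barisudir.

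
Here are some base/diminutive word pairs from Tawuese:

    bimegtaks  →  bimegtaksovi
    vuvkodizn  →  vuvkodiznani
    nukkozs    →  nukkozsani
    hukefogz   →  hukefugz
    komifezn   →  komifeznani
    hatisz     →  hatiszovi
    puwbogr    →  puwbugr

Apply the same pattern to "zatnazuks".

hukefogz and hatisz both end in -z yet inflect differently (hukefugz, hatiszovi), so the final letter is not what conditions the rule; the second-to-last letter is.
"zatnazuks" has second-to-last letter 'k'. The one such stem in the data (bimegtaks → bimegtaksovi) adds -ovi, so the same rule applies.
So zatnazuks → zatnazuksovi.

zatnazuksovi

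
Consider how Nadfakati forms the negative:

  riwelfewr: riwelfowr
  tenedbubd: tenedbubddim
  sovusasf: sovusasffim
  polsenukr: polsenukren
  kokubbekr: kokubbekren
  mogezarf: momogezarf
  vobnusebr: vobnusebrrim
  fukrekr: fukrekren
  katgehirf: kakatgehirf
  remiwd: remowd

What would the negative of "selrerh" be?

kokubbekr and riwelfewr both end in -r yet inflect differently (kokubbekren, riwelfowr), so the final letter is not what conditions the rule; the second-to-last letter is.
"selrerh" has second-to-last letter 'r'. The stems whose second-to-last letter is 'r' (katgehirf → kakatgehirf, mogezarf → momogezarf) repeat the first consonant+vowel as a prefix.
So selrerh → seselrerh.

seselrerh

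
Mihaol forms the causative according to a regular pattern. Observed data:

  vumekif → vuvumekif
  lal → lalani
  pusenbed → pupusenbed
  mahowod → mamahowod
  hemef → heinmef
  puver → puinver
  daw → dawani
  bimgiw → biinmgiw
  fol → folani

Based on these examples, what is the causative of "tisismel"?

titisismel

daw and bimgiw both end in -w yet inflect differently (dawani, biinmgiw), so the final letter is not what conditions the rule; the number of vowels is.
"tisismel" has 3 vowels. The stems with 3 vowels (pusenbed → pupusenbed, vumekif → vuvumekif, mahowod → mamahowod) repeat the first consonant+vowel as a prefix.
The other patterns: stems with 1 vowel add -ani; stems with 2 vowels insert -in- after the first vowel.
So tisismel → titisismel.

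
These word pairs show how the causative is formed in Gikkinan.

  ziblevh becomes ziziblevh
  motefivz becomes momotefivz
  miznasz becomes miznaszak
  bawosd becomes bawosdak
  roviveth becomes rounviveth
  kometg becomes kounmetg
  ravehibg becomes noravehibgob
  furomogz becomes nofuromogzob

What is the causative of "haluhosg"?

"haluhosg" has second-to-last letter 's'. The stems whose second-to-last letter is 's' (miznasz → miznaszak, bawosd → bawosdak) add -ak.
So haluhosg → haluhosgak.

haluhosgak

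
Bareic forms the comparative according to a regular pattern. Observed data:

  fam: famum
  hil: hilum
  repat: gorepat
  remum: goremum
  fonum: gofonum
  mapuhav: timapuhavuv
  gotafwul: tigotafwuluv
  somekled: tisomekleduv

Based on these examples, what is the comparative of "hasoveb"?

fam and remum both end in -m yet inflect differently (famum, goremum), so the final letter is not what conditions the rule; the number of vowels is.
"hasoveb" has 3 vowels. The stems with 3 vowels (mapuhav → timapuhavuv, gotafwul → tigotafwuluv, somekled → tisomekleduv) add ti- … -uv around the stem.
The other patterns: stems with 1 vowel add -um; stems with 2 vowels add the prefix go-.
So hasoveb → tihasovebuv.

tihasovebuv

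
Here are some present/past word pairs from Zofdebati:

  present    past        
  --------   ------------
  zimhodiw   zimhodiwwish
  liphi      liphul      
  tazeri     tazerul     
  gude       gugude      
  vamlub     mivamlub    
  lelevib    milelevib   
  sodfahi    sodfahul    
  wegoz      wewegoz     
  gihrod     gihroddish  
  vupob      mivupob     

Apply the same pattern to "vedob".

mivedob

lelevib and tazeri both have last vowel 'i' yet inflect differently (milelevib, tazerul), so the last vowel is not what conditions the rule; the final letter is.
"vedob" ends in -b. The stems ending in -b (vamlub → mivamlub, vupob → mivupob, lelevib → milelevib) add the prefix mi-.
So vedob → mivedob.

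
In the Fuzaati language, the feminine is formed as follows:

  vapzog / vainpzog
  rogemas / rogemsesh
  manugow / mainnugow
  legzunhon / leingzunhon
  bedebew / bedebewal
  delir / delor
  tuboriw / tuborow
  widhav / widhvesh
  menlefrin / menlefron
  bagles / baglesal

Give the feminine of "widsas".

legzunhon and menlefrin both end in -n yet inflect differently (leingzunhon, menlefron), so the final letter is not what conditions the rule; the last vowel is.
"widsas" has last vowel 'a'. The stems whose last vowel is 'a' (rogemas → rogemsesh, widhav → widhvesh) delete the last vowel and add -esh.
The other patterns: stems whose last vowel is 'o' insert -in- after the first vowel; stems whose last vowel is 'i' change the last vowel to 'o'; stems whose last vowel is 'e' add -al.
So widsas → widssesh.

widssesh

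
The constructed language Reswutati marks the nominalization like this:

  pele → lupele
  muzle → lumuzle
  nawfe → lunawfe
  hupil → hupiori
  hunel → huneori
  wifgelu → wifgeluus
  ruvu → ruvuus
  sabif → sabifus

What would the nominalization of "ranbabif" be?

"ranbabif" ends in -f. The one such stem in the data (sabif → sabifus) adds -us, so the same rule applies.
So ranbabif → ranbabifus.

ranbabifus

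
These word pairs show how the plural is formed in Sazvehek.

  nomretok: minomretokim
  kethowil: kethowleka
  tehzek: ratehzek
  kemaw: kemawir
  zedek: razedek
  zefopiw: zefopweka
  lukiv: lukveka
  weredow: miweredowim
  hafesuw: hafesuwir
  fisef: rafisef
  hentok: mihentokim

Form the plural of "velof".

mivelofim

zefopiw and weredow both end in -w yet inflect differently (zefopweka, miweredowim), so the final letter is not what conditions the rule; the last vowel is.
"velof" has last vowel 'o'. The stems whose last vowel is 'o' (weredow → miweredowim, hentok → mihentokim, nomretok → minomretokim) add mi- … -im around the stem.
The other patterns: stems whose last vowel is 'e' add the prefix ra-; stems whose last vowel is 'i' delete the last vowel and add -eka; stems whose last vowel is 'a' or 'u' add -ir.
So velof → mivelofim.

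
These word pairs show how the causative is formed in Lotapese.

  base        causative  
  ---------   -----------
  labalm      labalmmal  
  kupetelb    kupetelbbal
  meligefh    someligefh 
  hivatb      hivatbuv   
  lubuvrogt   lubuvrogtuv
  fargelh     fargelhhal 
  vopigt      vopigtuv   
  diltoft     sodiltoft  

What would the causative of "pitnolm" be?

"pitnolm" has second-to-last letter 'l'. The stems whose second-to-last letter is 'l' (labalm → labalmmal, kupetelb → kupetelbbal, fargelh → fargelhhal) double the final consonant and add -al.
The other patterns: stems whose second-to-last letter is 'f' add the prefix so-; stems whose second-to-last letter is 'g' or 't' add -uv.
So pitnolm → pitnolmmal.

pitnolmmal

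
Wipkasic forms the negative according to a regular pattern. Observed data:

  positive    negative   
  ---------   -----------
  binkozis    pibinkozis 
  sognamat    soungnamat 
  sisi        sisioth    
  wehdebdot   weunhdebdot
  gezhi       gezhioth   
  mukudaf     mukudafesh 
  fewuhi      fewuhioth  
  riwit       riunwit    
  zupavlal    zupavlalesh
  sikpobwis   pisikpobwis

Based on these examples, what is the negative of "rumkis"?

pirumkis

sisi and sikpobwis both have last vowel 'i' yet inflect differently (sisioth, pisikpobwis), so the last vowel is not what conditions the rule; the final letter is.
"rumkis" ends in -s. The stems ending in -s (sikpobwis → pisikpobwis, binkozis → pibinkozis) add the prefix pi-.
So rumkis → pirumkis.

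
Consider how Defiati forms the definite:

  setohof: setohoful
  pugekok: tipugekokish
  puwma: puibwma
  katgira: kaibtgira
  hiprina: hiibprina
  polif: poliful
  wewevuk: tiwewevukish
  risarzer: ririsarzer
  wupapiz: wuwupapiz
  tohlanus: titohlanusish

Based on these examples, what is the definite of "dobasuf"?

"dobasuf" ends in -f. The stems ending in -f (setohof → setohoful, polif → poliful) add -ul.
So dobasuf → dobasuful.

dobasuful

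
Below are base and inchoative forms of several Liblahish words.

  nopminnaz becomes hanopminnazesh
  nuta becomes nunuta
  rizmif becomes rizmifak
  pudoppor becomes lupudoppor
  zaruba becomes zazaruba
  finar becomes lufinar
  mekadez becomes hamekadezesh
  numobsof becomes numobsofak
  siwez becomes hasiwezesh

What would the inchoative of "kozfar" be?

lukozfar

"kozfar" ends in -r. The stems ending in -r (finar → lufinar, pudoppor → lupudoppor) add the prefix lu-.
The other patterns: stems ending in -z add ha- … -esh around the stem; stems ending in -f add -ak; stems ending in -a repeat the first consonant+vowel as a prefix.
So kozfar → lukozfar.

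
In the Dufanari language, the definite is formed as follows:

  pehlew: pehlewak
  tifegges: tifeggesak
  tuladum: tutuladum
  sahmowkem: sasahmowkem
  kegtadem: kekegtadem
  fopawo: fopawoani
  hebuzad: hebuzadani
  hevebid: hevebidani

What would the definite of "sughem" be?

pehlew and sahmowkem both have last vowel 'e' yet inflect differently (pehlewak, sasahmowkem), so the last vowel is not what conditions the rule; the final letter is.
"sughem" ends in -m. The stems ending in -m (tuladum → tutuladum, sahmowkem → sasahmowkem, kegtadem → kekegtadem) repeat the first consonant+vowel as a prefix.
The other patterns: stems ending in -s or -w add -ak; stems ending in -d or -o add -ani.
So sughem → susughem.

susughem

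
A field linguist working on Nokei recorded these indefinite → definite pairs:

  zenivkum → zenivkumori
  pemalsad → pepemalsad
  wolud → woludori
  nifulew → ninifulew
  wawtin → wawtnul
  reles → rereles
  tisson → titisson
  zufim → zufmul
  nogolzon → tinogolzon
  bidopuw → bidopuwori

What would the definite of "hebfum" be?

"hebfum" has last vowel 'u'. The stems whose last vowel is 'u' (bidopuw → bidopuwori, wolud → woludori, zenivkum → zenivkumori) add -ori.
The other patterns: stems whose last vowel is 'i' delete the last vowel and add -ul; stems whose last vowel is 'o' add the prefix ti-; stems whose last vowel is 'a' or 'e' repeat the first consonant+vowel as a prefix.
So hebfum → hebfumori.

hebfumori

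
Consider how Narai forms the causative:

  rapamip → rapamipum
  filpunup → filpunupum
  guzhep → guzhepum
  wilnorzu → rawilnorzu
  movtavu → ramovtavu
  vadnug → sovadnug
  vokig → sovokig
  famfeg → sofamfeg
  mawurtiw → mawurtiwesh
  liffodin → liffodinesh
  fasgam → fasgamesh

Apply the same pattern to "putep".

putepum

filpunup and wilnorzu both have last vowel 'u' yet inflect differently (filpunupum, rawilnorzu), so the last vowel is not what conditions the rule; the final letter is.
"putep" ends in -p. The stems ending in -p (rapamip → rapamipum, filpunup → filpunupum, guzhep → guzhepum) add -um.
The other patterns: stems ending in -u add the prefix ra-; stems ending in -g add the prefix so-; stems ending in -m, -n or -w add -esh.
So putep → putepum.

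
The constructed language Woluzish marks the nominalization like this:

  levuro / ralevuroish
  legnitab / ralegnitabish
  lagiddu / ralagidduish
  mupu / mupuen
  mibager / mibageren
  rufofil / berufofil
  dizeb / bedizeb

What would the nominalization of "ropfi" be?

beropfi

lagiddu and mupu both end in -u yet inflect differently (ralagidduish, mupuen), so the final letter is not what conditions the rule; the first letter is.
"ropfi" begins with r-. The one such stem in the data (rufofil → berufofil) adds the prefix be-, so the same rule applies.
The other patterns: stems beginning with l- add ra- … -ish around the stem; stems beginning with m- add -en.
So ropfi → beropfi.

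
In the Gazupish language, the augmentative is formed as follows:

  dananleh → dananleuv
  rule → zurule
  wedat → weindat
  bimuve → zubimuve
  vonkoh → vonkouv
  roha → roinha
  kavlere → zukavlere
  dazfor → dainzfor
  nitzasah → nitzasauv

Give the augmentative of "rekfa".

kavlere and dananleh both have last vowel 'e' yet inflect differently (zukavlere, dananleuv), so the last vowel is not what conditions the rule; the final letter is.
"rekfa" ends in -a. The one such stem in the data (roha → roinha) inserts -in- after the first vowel (as do dazfor, wedat), so the same rule applies.
So rekfa → reinkfa.

reinkfa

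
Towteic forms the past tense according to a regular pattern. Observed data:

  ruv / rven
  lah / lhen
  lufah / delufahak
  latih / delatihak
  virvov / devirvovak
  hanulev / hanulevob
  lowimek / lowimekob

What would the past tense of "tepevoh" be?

lah and lufah both end in -h yet inflect differently (lhen, delufahak), so the final letter is not what conditions the rule; the number of vowels is.
"tepevoh" has 3 vowels. The stems with 3 vowels (hanulev → hanulevob, lowimek → lowimekob) add -ob.
The other patterns: stems with 1 vowel delete the last vowel and add -en; stems with 2 vowels add de- … -ak around the stem.
So tepevoh → tepevohob.

tepevohob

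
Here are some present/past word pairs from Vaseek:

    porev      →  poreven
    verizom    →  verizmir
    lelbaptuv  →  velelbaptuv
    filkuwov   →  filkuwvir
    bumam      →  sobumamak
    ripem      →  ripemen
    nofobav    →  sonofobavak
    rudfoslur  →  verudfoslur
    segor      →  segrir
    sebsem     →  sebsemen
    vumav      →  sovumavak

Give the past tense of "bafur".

ripem and bumam both end in -m yet inflect differently (ripemen, sobumamak), so the final letter is not what conditions the rule; the last vowel is.
"bafur" has last vowel 'u'. The stems whose last vowel is 'u' (lelbaptuv → velelbaptuv, rudfoslur → verudfoslur) add the prefix ve-.
So bafur → vebafur.

vebafur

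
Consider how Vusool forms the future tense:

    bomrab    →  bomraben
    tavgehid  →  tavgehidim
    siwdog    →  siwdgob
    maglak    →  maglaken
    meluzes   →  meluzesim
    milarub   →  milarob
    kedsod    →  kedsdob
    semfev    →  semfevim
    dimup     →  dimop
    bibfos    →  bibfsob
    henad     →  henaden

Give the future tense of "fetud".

fetod

"fetud" has last vowel 'u'. The stems whose last vowel is 'u' (dimup → dimop, milarub → milarob) change the last vowel to 'o'.
The other patterns: stems whose last vowel is 'a' add -en; stems whose last vowel is 'o' delete the last vowel and add -ob; stems whose last vowel is 'e' or 'i' add -im.
So fetud → fetod.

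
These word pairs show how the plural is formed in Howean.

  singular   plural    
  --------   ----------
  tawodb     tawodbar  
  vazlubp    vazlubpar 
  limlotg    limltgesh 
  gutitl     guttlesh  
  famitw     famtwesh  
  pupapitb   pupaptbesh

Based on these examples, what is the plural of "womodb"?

pupapitb and tawodb both end in -b yet inflect differently (pupaptbesh, tawodbar), so the final letter is not what conditions the rule; the second-to-last letter is.
"womodb" has second-to-last letter 'd'. The one such stem in the data (tawodb → tawodbar) adds -ar, so the same rule applies.
So womodb → womodbar.

womodbar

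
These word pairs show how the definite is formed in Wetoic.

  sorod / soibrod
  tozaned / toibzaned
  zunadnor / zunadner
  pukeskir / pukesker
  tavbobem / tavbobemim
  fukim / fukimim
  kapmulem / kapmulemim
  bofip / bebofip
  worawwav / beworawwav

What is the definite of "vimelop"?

sorod and zunadnor both have last vowel 'o' yet inflect differently (soibrod, zunadner), so the last vowel is not what conditions the rule; the final letter is.
"vimelop" ends in -p. The one such stem in the data (bofip → bebofip) adds the prefix be-, so the same rule applies.
So vimelop → bevimelop.

bevimelop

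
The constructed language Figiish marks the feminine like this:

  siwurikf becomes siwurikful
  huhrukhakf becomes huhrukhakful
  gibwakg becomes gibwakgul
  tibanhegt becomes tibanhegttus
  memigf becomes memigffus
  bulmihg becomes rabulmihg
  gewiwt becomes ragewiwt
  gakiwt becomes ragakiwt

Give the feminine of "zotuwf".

razotuwf

siwurikf and memigf both end in -f yet inflect differently (siwurikful, memigffus), so the final letter is not what conditions the rule; the second-to-last letter is.
"zotuwf" has second-to-last letter 'w'. The stems whose second-to-last letter is 'w' (gewiwt → ragewiwt, gakiwt → ragakiwt) add the prefix ra-.
So zotuwf → razotuwf.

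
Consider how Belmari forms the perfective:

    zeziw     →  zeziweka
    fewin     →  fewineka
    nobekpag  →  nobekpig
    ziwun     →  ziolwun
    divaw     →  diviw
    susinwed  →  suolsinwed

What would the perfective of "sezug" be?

seolzug

zeziw and divaw both end in -w yet inflect differently (zeziweka, diviw), so the final letter is not what conditions the rule; the last vowel is.
"sezug" has last vowel 'u'. The one such stem in the data (ziwun → ziolwun) inserts -ol- after the first vowel (as does susinwed), so the same rule applies.
The other patterns: stems whose last vowel is 'i' add -eka; stems whose last vowel is 'a' change the last vowel to 'i'.
So sezug → seolzug.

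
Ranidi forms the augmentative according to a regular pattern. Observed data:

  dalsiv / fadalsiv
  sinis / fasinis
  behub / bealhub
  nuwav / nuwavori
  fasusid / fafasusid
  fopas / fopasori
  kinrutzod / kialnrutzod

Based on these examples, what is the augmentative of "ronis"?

faronis

"ronis" has last vowel 'i'. The stems whose last vowel is 'i' (fasusid → fafasusid, dalsiv → fadalsiv, sinis → fasinis) add the prefix fa-.
The other patterns: stems whose last vowel is 'a' add -ori; stems whose last vowel is 'o' or 'u' insert -al- after the first vowel.
So ronis → faronis.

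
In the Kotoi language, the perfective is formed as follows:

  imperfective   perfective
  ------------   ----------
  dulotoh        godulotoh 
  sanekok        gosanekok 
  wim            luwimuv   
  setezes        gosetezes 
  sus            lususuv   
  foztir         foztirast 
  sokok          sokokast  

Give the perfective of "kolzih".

kolzihast

"kolzih" has 2 vowels. The stems with 2 vowels (foztir → foztirast, sokok → sokokast) add -ast.
The other patterns: stems with 1 vowel add lu- … -uv around the stem; stems with 3 vowels add the prefix go-.
So kolzih → kolzihast.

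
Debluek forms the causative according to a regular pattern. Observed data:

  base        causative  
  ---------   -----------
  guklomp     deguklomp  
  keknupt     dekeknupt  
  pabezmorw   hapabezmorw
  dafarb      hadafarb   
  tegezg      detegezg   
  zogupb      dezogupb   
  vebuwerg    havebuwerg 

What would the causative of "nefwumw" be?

denefwumw

vebuwerg and tegezg both end in -g yet inflect differently (havebuwerg, detegezg), so the final letter is not what conditions the rule; the second-to-last letter is.
"nefwumw" has second-to-last letter 'm'. The one such stem in the data (guklomp → deguklomp) adds the prefix de-, so the same rule applies.
So nefwumw → denefwumw.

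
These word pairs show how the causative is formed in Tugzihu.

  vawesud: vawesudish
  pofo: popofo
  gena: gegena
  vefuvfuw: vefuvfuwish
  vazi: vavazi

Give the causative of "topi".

vefuvfuw and vazi both begin with v- yet inflect differently (vefuvfuwish, vavazi), so the first letter is not what conditions the rule; whether the stem ends in a vowel or a consonant is.
"topi" ends in a vowel. The stems ending in a vowel (gena → gegena, pofo → popofo, vazi → vavazi) repeat the first consonant+vowel as a prefix.
So topi → totopi.

totopi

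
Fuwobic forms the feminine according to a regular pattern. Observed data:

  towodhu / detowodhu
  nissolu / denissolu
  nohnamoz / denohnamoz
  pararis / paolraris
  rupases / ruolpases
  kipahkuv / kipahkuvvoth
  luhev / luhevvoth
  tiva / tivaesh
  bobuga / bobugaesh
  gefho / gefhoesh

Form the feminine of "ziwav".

towodhu and kipahkuv both have last vowel 'u' yet inflect differently (detowodhu, kipahkuvvoth), so the last vowel is not what conditions the rule; the final letter is.
"ziwav" ends in -v. The stems ending in -v (kipahkuv → kipahkuvvoth, luhev → luhevvoth) double the final consonant and add -oth.
The other patterns: stems ending in -u or -z add the prefix de-; stems ending in -s insert -ol- after the first vowel; stems ending in -a or -o add -esh.
So ziwav → ziwavvoth.

ziwavvoth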